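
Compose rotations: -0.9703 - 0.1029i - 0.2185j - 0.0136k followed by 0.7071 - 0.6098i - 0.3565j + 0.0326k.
-0.8263 + 0.5309i + 0.1798j + 0.0553k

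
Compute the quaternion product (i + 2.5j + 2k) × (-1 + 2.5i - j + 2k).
-4 + 6i + 0.5j - 9.25k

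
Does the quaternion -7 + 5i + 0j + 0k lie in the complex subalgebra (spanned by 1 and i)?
Yes. The quaternion -7 + 5i has j- and k-coefficients y = z = 0, so it lies in the complex subalgebra spanned by 1 and i.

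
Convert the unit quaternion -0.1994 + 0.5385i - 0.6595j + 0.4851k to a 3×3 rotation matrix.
[[-0.3405, -0.5168, 0.7855], [-0.9037, -0.0506, -0.4251], [0.2594, -0.8546, -0.4498]]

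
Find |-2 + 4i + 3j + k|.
√30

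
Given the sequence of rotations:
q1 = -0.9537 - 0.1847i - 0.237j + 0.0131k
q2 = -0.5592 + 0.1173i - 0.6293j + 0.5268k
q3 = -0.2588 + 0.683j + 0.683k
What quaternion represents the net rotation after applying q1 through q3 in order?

q2 · q1 = 0.3989 + 0.108i + 0.6339j - 0.6538k
q3 · q2 · q1 = -0.0896 - 0.9074i + 0.1822j + 0.3679k
-0.0896 - 0.9074i + 0.1822j + 0.3679k


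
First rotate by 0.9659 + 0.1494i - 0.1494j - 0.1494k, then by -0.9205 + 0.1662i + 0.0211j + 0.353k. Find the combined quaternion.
-0.8581 + 0.0726i + 0.2355j + 0.4505k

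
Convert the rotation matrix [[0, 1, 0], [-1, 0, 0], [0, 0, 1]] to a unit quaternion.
0.7071 - 0.7071k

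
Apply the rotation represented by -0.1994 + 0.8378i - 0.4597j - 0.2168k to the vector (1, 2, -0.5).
(-1.14, -1.946, -0.403)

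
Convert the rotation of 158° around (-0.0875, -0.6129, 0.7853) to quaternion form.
0.1908 - 0.0859i - 0.6016j + 0.7709k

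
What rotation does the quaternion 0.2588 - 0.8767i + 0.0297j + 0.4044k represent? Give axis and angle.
axis = (-0.9076, 0.0307, 0.4187), θ = 5π/6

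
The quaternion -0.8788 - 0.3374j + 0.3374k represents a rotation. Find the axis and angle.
axis = (0, -√2/2, √2/2), θ = 303°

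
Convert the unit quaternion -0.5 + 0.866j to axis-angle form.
axis = (0, 1, 0), θ = 4π/3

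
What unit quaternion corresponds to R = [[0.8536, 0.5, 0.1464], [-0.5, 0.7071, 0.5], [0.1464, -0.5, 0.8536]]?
0.9239 - 0.2706i - 0.2706k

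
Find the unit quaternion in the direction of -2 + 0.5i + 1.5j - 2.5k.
-0.5601 + 0.14i + 0.4201j - 0.7001k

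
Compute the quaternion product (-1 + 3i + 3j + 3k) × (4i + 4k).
-24 + 8i - 16k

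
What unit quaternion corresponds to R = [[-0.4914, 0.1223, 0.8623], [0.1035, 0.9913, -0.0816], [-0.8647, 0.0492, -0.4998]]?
0.5 + 0.0654i + 0.8635j - 0.0094k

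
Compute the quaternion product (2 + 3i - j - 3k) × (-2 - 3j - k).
-10 - 14i - j - 5k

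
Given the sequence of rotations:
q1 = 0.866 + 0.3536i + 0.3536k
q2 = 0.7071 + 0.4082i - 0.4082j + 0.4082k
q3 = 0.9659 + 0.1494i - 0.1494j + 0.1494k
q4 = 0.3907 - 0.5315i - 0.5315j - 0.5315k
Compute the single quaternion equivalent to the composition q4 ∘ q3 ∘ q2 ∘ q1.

q2 · q1 = 0.3237 + 0.4592i - 0.3535j + 0.7479k
q3 · q2 · q1 = 0.0795 + 0.433i - 0.4329j + 0.7865k
q4 · q3 · q2 · q1 = 0.4491 - 0.5212i - 0.0235j + 0.7253k
0.4491 - 0.5212i - 0.0235j + 0.7253k


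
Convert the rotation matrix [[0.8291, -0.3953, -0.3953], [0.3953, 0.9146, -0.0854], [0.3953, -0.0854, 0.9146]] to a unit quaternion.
0.9563 - 0.2067j + 0.2067k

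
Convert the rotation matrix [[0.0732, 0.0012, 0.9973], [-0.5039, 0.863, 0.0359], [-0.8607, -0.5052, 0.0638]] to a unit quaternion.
0.7071 - 0.1913i + 0.6569j - 0.1786k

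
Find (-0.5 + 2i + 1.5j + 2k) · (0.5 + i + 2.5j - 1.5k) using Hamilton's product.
-3 - 6.75i + 4.5j + 5.25k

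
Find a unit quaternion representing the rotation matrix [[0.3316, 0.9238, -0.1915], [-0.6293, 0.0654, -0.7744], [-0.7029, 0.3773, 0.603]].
0.7071 + 0.4072i + 0.1808j - 0.5491k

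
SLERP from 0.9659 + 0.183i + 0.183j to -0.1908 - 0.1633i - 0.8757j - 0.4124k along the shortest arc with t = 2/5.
0.7748 + 0.2095i + 0.5607j + 0.2033k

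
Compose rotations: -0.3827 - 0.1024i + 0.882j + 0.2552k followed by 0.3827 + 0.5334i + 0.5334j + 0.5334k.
-0.6984 - 0.5777i - 0.0573j + 0.4186k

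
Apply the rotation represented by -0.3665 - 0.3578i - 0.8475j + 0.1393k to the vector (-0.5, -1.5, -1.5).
(-1.608, -0.562, 1.36)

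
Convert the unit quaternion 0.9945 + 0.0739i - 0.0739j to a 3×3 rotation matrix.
[[0.9891, -0.0109, -0.147], [-0.0109, 0.9891, -0.147], [0.147, 0.147, 0.9782]]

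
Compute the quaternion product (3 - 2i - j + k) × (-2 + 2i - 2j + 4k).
-8 + 8i + 6j + 16k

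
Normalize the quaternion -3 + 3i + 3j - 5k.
-0.416 + 0.416i + 0.416j - 0.6934k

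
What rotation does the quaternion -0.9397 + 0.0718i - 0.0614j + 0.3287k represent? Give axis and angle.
axis = (0.2099, -0.1795, 0.9611), θ = 320°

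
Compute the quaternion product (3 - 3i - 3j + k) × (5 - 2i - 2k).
11 - 15i - 23j - 7k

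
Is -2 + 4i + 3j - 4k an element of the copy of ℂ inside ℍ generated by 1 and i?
No. The quaternion -2 + 4i + 3j - 4k has j-coefficient y = 3 and k-coefficient z = -4, not both zero, so it does not lie in the complex subalgebra spanned by 1 and i.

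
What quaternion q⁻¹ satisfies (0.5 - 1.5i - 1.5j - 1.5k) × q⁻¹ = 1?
0.0714 + 0.2143i + 0.2143j + 0.2143k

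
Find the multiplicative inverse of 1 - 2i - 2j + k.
0.1 + 0.2i + 0.2j - 0.1k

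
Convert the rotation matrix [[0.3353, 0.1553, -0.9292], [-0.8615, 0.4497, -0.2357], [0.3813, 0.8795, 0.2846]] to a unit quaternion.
0.7193 + 0.3876i - 0.4555j - 0.3534k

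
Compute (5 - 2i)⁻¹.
0.1724 + 0.069i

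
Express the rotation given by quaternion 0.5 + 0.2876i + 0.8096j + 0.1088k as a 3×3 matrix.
[[-0.3346, 0.3569, 0.8722], [0.5745, 0.8109, -0.1114], [-0.747, 0.4638, -0.4763]]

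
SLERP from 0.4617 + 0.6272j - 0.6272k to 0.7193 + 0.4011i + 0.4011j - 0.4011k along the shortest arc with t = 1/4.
0.5448 + 0.1058i + 0.5882j - 0.5882k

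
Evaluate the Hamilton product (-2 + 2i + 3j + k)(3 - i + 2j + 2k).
-12 + 12i + 6k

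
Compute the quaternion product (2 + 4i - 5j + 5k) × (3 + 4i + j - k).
20i + 11j + 37k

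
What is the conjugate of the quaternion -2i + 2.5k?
2i - 2.5k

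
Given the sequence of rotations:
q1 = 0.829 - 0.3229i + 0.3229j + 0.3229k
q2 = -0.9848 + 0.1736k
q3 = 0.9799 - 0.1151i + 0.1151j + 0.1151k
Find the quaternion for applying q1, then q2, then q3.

q2 · q1 = -0.8725 + 0.2619i - 0.374j - 0.1741k
q3 · q2 · q1 = -0.7617 + 0.3801i - 0.4568j - 0.2581k
-0.7617 + 0.3801i - 0.4568j - 0.2581k


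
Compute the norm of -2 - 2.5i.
3.202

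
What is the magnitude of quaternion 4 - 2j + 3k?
√29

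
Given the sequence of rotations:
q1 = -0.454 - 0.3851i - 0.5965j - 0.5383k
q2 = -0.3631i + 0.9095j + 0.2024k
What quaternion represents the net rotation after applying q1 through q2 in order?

q2 · q1 = 0.5116 - 0.204i - 0.6863j + 0.4749k
0.5116 - 0.204i - 0.6863j + 0.4749k


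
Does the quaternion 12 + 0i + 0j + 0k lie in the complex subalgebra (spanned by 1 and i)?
Yes. The quaternion 12 has j- and k-coefficients y = z = 0, so it lies in the complex subalgebra spanned by 1 and i.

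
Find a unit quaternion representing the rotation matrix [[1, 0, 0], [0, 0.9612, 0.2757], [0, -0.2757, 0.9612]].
0.9903 - 0.1392i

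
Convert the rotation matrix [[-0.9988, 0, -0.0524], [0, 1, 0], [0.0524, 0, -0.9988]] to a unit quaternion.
-0.0262 + 0.9997j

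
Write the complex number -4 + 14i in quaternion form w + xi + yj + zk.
-4 + 14i + 0j + 0k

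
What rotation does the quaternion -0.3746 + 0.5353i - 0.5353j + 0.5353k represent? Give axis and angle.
axis = (√3/3, -√3/3, √3/3), θ = 224°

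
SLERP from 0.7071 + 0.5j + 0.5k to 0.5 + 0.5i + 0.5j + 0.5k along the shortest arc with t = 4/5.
0.5559 + 0.4074i + 0.5124j + 0.5124k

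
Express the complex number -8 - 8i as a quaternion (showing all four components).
-8 - 8i + 0j + 0k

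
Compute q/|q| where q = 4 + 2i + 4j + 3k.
0.5963 + 0.2981i + 0.5963j + 0.4472k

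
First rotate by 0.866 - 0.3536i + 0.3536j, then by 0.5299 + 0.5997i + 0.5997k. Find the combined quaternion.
0.6709 + 0.1199i - 0.0247j + 0.7314k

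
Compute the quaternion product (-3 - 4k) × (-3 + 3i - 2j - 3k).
-3 - 17i - 6j + 21k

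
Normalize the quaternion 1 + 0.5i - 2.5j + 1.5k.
0.3203 + 0.1601i - 0.8006j + 0.4804k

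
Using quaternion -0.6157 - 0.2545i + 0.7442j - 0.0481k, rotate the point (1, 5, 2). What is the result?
(-4.086, 3.24, 1.675)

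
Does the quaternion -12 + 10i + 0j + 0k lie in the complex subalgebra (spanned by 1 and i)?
Yes. The quaternion -12 + 10i has j- and k-coefficients y = z = 0, so it lies in the complex subalgebra spanned by 1 and i.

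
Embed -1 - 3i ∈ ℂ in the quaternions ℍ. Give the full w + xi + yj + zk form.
-1 - 3i + 0j + 0k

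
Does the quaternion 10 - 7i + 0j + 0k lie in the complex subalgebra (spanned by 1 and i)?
Yes. The quaternion 10 - 7i has j- and k-coefficients y = z = 0, so it lies in the complex subalgebra spanned by 1 and i.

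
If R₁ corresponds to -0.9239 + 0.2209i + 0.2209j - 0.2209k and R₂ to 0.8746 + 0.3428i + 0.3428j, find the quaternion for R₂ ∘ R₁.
-0.9595 - 0.1992i - 0.0478j - 0.1932k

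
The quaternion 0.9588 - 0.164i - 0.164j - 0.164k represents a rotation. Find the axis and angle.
axis = (-√3/3, -√3/3, -√3/3), θ = 33°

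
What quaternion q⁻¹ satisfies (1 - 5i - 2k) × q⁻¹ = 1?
0.0333 + 0.1667i + 0.0667k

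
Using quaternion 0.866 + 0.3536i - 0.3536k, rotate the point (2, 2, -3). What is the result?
(3.475, 1.612, -1.525)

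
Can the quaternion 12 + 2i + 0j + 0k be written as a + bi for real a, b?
Yes. The quaternion 12 + 2i has j- and k-coefficients y = z = 0, so it lies in the complex subalgebra spanned by 1 and i.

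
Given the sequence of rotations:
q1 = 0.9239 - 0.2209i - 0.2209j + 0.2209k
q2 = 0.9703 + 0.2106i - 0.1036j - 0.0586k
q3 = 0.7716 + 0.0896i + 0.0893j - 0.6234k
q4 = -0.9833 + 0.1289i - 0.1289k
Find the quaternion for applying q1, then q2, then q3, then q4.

q2 · q1 = 0.933 - 0.0556i - 0.3436j + 0.0908k
q3 · q2 · q1 = 0.8122 - 0.1654i - 0.1553j - 0.5374k
q4 · q3 · q2 · q1 = -0.8466 + 0.2473i + 0.2433j + 0.4037k
-0.8466 + 0.2473i + 0.2433j + 0.4037k


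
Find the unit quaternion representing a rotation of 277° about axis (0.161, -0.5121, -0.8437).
-0.749 + 0.1067i - 0.3393j - 0.5591k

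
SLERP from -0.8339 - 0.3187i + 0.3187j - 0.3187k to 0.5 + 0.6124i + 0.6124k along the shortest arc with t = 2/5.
-0.7341 - 0.4589i + 0.1997j - 0.4589k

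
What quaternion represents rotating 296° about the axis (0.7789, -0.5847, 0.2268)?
-0.848 + 0.4128i - 0.3098j + 0.1202k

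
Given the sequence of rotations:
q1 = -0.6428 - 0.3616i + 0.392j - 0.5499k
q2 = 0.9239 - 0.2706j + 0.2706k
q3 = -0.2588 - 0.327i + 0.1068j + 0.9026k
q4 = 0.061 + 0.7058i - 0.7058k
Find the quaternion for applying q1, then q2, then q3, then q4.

q2 · q1 = -0.339 - 0.2914i + 0.4383j - 0.7798k
q3 · q2 · q1 = 0.6495 - 0.2926i - 0.6676j - 0.2164k
q4 · q3 · q2 · q1 = 0.0934 - 0.0306i + 0.3185j - 0.9428k
0.0934 - 0.0306i + 0.3185j - 0.9428k


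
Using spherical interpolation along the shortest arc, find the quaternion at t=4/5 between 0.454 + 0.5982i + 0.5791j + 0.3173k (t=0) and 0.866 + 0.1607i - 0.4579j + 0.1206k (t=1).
0.8973 + 0.304i - 0.2554j + 0.1929k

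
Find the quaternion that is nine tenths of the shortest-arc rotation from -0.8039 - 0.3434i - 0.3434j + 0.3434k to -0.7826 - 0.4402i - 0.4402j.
-0.7897 - 0.4331i - 0.4331j + 0.0351k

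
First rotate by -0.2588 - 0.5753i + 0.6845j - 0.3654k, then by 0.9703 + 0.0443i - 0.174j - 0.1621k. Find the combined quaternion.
-0.1658 - 0.3951i + 0.8186j - 0.3824k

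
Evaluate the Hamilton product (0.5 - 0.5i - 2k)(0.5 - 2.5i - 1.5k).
-4 - 1.5i + 4.25j - 1.75k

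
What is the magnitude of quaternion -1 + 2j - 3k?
√14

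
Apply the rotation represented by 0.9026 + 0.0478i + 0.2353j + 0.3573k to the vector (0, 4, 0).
(-2.49, 2.96, 1.018)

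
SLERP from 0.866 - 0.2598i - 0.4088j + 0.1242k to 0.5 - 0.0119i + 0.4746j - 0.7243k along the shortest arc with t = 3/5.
0.8511 - 0.1503i + 0.1388j - 0.4835k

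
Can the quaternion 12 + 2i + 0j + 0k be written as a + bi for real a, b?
Yes. The quaternion 12 + 2i has j- and k-coefficients y = z = 0, so it lies in the complex subalgebra spanned by 1 and i.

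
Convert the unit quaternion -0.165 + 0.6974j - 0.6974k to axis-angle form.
axis = (0, √2/2, -√2/2), θ = 199°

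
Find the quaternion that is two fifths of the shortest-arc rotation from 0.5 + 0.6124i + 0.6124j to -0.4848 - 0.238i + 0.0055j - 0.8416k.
0.5893 + 0.5471i + 0.4275j + 0.4132k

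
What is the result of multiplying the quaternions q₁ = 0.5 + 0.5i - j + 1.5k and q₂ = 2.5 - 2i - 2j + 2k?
-2.75 + 1.25i - 7.5j + 1.75k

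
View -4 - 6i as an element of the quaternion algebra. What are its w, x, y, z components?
-4 - 6i + 0j + 0k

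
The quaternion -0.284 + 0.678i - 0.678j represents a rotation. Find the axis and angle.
axis = (√2/2, -√2/2, 0), θ = 213°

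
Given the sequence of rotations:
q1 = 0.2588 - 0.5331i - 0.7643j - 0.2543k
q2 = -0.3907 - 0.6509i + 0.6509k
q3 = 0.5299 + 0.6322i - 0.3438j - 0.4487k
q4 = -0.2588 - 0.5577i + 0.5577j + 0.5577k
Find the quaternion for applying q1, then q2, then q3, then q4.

q2 · q1 = -0.2826 + 0.5373i - 0.2139j + 0.7653k
q3 · q2 · q1 = -0.2196 - 0.253i - 0.7411j + 0.5818k
q4 · q3 · q2 · q1 = 0.0046 + 0.9257i + 0.2527j + 0.2814k
0.0046 + 0.9257i + 0.2527j + 0.2814k


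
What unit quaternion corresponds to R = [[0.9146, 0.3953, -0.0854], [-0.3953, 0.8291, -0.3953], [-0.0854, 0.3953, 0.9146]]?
0.9563 + 0.2067i - 0.2067k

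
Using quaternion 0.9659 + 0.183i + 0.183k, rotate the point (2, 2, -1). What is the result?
(1.092, 2.793, -0.092)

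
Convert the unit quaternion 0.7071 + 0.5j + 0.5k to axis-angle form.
axis = (0, √2/2, √2/2), θ = π/2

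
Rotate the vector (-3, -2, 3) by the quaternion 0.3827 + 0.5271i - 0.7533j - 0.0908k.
(-0.113, 0.935, -4.595)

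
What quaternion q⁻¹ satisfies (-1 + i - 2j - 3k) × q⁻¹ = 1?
-0.0667 - 0.0667i + 0.1333j + 0.2k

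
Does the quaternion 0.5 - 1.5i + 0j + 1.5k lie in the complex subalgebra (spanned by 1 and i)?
No. The quaternion 0.5 - 1.5i + 1.5k has j-coefficient y = 0 and k-coefficient z = 1.5, not both zero, so it does not lie in the complex subalgebra spanned by 1 and i.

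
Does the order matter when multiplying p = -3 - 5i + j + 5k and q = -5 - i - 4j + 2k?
Yes: pq = 4 + 50i + 12j - 10k ≠ 4 + 6i + 2j - 52k = qp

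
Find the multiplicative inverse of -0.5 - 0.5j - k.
-0.3333 + 0.3333j + 0.6667k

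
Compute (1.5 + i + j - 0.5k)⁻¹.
0.3333 - 0.2222i - 0.2222j + 0.1111k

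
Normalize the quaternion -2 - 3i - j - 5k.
-0.3203 - 0.4804i - 0.1601j - 0.8006k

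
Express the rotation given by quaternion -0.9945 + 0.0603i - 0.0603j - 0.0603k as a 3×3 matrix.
[[0.9855, -0.1272, 0.1127], [0.1127, 0.9855, 0.1272], [-0.1272, -0.1127, 0.9855]]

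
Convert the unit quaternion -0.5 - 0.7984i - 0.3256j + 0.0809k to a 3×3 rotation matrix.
[[0.7749, 0.6008, 0.1964], [0.439, -0.288, -0.8511], [-0.4548, 0.7457, -0.4869]]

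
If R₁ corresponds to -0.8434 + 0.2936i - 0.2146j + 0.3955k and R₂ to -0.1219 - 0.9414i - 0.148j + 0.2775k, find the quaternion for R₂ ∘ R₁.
0.2377 + 0.7592i + 0.6048j - 0.0368k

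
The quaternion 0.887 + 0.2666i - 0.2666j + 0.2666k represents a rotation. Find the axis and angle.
axis = (√3/3, -√3/3, √3/3), θ = 55°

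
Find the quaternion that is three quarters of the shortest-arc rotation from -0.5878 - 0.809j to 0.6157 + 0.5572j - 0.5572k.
-0.6315 - 0.6451j + 0.4301k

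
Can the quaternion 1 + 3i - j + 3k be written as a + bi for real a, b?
No. The quaternion 1 + 3i - j + 3k has j-coefficient y = -1 and k-coefficient z = 3, not both zero, so it does not lie in the complex subalgebra spanned by 1 and i.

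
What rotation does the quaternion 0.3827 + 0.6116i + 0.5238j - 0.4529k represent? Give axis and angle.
axis = (0.662, 0.567, -0.4902), θ = 3π/4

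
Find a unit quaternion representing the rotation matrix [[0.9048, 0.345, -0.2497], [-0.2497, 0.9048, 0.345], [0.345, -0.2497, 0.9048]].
0.9636 - 0.1543i - 0.1543j - 0.1543k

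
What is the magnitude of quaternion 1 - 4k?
√17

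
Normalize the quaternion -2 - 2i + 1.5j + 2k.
-0.5298 - 0.5298i + 0.3974j + 0.5298k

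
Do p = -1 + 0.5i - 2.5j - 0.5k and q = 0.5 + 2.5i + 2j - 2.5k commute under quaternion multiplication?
No: pq = 2 + 5i - 3.25j + 9.5k ≠ 2 - 9.5i - 3.25j - 5k = qp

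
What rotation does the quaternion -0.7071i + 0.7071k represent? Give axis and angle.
axis = (-√2/2, 0, √2/2), θ = π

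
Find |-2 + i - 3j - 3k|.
√23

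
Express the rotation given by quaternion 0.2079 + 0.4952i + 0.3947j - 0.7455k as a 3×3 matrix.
[[-0.4231, 0.7009, -0.5742], [0.0809, -0.602, -0.7944], [-0.9025, -0.3826, 0.198]]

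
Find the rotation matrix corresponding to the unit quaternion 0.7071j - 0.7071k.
[[-1, 0, 0], [0, 0, -1], [0, -1, 0]]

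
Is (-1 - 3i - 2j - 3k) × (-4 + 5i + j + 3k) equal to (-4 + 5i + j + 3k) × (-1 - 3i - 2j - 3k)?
No: pq = 30 + 4i + j + 16k ≠ 30 + 10i + 13j + 2k = qp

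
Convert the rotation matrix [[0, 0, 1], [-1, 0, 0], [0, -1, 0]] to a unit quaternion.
-0.5 + 0.5i - 0.5j + 0.5k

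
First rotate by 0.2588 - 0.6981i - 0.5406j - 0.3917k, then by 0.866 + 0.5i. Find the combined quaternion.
0.5732 - 0.4752i - 0.2723j - 0.6095k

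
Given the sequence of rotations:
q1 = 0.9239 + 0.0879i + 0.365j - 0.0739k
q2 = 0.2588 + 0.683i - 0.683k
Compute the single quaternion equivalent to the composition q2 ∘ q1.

q2 · q1 = 0.1286 + 0.9031i + 0.0849j - 0.4009k
0.1286 + 0.9031i + 0.0849j - 0.4009k


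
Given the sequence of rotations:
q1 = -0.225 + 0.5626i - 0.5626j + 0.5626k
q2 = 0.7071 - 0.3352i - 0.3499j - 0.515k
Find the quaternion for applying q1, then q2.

q2 · q1 = 0.1224 - 0.0134i - 0.4202j + 0.8991k
0.1224 - 0.0134i - 0.4202j + 0.8991k


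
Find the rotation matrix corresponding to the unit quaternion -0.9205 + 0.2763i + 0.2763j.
[[0.8473, 0.1527, -0.5087], [0.1527, 0.8473, 0.5087], [0.5087, -0.5087, 0.6946]]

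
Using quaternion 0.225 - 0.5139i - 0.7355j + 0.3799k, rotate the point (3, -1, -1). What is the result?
(-0.975, 2.925, 1.222)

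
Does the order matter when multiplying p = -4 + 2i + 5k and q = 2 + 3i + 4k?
Yes: pq = -34 - 8i + 7j - 6k ≠ -34 - 8i - 7j - 6k = qp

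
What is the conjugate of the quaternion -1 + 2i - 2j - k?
-1 - 2i + 2j + k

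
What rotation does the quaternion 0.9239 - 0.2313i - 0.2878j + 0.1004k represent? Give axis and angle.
axis = (-0.6045, -0.7522, 0.2624), θ = π/4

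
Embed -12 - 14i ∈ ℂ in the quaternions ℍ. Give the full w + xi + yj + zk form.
-12 - 14i + 0j + 0k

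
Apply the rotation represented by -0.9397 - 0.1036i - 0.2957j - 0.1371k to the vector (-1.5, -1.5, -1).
(-1.471, -1.776, -0.426)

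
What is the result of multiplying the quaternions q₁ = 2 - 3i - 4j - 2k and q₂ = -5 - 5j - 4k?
-38 + 21i - 2j + 17k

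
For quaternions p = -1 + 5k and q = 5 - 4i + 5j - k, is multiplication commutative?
No: pq = -21i - 25j + 26k ≠ 29i + 15j + 26k = qp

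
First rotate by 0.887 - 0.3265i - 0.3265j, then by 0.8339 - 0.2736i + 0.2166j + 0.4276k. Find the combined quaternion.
0.7211 - 0.3753i - 0.2198j + 0.5393k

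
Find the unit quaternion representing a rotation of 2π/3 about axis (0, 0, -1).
0.5 - 0.866k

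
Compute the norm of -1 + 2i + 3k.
√14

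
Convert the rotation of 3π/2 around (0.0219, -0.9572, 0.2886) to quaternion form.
-0.7071 + 0.0155i - 0.6768j + 0.2041k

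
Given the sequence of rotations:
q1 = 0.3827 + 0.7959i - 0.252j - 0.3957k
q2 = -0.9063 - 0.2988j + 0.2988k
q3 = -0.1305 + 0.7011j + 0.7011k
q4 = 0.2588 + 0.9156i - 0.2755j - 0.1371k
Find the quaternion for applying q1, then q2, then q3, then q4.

q2 · q1 = -0.3039 - 0.5278i + 0.3519j + 0.7108k
q3 · q2 · q1 = -0.7054 + 0.3205i - 0.629j + 0.0642k
q4 · q3 · q2 · q1 = -0.6405 - 0.6668i - 0.0712j - 0.3743k
-0.6405 - 0.6668i - 0.0712j - 0.3743k


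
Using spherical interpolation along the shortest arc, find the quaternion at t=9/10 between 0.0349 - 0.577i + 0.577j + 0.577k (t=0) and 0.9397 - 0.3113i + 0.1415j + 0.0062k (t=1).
0.8997 - 0.373i + 0.2112j + 0.0824k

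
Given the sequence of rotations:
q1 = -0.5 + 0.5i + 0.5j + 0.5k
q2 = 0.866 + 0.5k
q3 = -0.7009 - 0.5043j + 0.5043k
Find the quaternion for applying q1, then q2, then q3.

q2 · q1 = -0.683 + 0.183i + 0.683j + 0.183k
q3 · q2 · q1 = 0.7309 - 0.565i - 0.042j - 0.3804k
0.7309 - 0.565i - 0.042j - 0.3804k


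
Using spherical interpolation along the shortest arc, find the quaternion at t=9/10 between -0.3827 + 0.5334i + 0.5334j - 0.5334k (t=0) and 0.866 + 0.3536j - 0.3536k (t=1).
0.7917 + 0.0811i + 0.4281j - 0.4281k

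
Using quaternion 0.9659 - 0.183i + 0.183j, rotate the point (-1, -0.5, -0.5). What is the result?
(-1.076, -0.576, 0.097)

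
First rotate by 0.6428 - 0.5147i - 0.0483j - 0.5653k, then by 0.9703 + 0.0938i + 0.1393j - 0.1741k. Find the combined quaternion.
0.5803 - 0.5263i + 0.1853j - 0.5933k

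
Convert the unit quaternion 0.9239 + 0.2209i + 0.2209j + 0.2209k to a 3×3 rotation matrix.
[[0.8048, -0.3106, 0.5058], [0.5058, 0.8048, -0.3106], [-0.3106, 0.5058, 0.8048]]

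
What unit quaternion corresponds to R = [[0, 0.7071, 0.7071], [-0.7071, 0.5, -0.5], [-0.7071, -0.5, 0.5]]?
0.7071 + 0.5j - 0.5k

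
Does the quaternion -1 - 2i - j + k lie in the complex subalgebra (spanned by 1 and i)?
No. The quaternion -1 - 2i - j + k has j-coefficient y = -1 and k-coefficient z = 1, not both zero, so it does not lie in the complex subalgebra spanned by 1 and i.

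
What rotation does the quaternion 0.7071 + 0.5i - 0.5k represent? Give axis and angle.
axis = (√2/2, 0, -√2/2), θ = π/2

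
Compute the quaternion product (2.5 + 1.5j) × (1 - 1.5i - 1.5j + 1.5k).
4.75 - 1.5i - 2.25j + 6k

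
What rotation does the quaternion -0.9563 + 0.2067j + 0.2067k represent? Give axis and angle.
axis = (0, √2/2, √2/2), θ = 326°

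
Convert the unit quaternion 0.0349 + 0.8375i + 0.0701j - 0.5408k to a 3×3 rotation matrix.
[[0.4052, 0.1552, -0.9009], [0.0797, -0.9877, -0.1343], [-0.9107, -0.0174, -0.4126]]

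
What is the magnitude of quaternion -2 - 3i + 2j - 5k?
√42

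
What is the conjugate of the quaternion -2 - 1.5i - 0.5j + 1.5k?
-2 + 1.5i + 0.5j - 1.5k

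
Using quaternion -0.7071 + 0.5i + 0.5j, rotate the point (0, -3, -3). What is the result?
(0.621, -3.621, 2.121)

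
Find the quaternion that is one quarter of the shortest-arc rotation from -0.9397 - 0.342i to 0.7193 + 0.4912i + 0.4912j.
-0.9109 - 0.3919i - 0.1292j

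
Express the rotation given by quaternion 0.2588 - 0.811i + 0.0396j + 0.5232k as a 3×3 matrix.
[[0.4494, -0.335, -0.8281], [0.2066, -0.8629, 0.4612], [-0.8691, -0.3783, -0.3186]]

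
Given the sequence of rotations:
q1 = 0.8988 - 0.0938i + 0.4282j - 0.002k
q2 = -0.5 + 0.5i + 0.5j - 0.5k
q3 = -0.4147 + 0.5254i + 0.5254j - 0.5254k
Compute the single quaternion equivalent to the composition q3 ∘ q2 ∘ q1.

q2 · q1 = -0.6176 + 0.7094i + 0.2832j - 0.1874k
q3 · q2 · q1 = -0.3639 - 0.5683i - 0.7162j + 0.1783k
-0.3639 - 0.5683i - 0.7162j + 0.1783k


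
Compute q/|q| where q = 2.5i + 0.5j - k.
0.9129i + 0.1826j - 0.3651k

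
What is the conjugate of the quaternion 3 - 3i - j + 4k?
3 + 3i + j - 4k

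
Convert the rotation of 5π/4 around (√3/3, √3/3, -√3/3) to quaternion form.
-0.3827 + 0.5334i + 0.5334j - 0.5334k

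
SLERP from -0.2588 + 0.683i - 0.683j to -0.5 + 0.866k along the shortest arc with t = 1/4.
-0.408 + 0.6077i - 0.6077j + 0.3079k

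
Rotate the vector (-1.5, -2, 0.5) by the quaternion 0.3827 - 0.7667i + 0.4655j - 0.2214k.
(0.734, 2.063, 1.307)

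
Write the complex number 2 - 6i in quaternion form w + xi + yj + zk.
2 - 6i + 0j + 0k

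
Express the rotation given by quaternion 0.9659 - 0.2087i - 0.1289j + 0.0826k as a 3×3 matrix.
[[0.9531, -0.1058, -0.2835], [0.2134, 0.8992, 0.3819], [0.2145, -0.4245, 0.8797]]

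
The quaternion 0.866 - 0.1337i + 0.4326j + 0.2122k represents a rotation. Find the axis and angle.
axis = (-0.2674, 0.8651, 0.4244), θ = π/3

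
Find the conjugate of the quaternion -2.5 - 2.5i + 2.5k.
-2.5 + 2.5i - 2.5k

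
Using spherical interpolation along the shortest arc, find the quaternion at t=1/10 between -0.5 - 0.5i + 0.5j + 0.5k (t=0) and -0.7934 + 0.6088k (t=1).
-0.5477 - 0.4594i + 0.4594j + 0.5271k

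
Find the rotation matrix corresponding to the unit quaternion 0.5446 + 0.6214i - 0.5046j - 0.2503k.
[[0.3655, -0.3545, -0.8607], [-0.8997, 0.1024, -0.4242], [0.2385, 0.9294, -0.2815]]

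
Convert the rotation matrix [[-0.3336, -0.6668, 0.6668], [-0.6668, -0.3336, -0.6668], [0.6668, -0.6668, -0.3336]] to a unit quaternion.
0.5774i - 0.5774j + 0.5774k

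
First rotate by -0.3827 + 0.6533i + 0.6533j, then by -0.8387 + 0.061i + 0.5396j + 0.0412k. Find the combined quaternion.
-0.0714 - 0.5982i - 0.7275j - 0.3284k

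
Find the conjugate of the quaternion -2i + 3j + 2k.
2i - 3j - 2k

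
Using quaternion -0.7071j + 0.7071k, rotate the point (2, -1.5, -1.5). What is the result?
(-2, 1.5, 1.5)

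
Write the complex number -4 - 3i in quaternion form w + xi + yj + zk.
-4 - 3i + 0j + 0k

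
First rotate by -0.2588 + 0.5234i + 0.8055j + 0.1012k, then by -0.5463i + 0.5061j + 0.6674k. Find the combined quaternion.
-0.1893 - 0.345i + 0.2736j - 0.8777k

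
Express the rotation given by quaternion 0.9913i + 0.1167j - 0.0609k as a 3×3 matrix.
[[0.9653, 0.2314, -0.1207], [0.2314, -0.9728, -0.0142], [-0.1207, -0.0142, -0.9926]]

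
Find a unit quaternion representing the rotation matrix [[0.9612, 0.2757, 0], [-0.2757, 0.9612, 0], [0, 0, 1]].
0.9903 - 0.1392k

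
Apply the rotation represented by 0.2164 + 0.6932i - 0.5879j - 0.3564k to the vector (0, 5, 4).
(-6.298, -0.599, 0.986)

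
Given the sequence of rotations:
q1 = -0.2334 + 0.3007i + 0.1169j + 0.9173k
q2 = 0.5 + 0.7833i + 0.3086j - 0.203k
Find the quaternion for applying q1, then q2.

q2 · q1 = -0.2021 + 0.2743i - 0.7931j + 0.5048k
-0.2021 + 0.2743i - 0.7931j + 0.5048k


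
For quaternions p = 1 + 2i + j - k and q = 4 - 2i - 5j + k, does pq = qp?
No: pq = 14 + 2i - j - 11k ≠ 14 + 10i - j + 5k = qp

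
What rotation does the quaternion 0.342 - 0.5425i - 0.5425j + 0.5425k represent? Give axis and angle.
axis = (-√3/3, -√3/3, √3/3), θ = 140°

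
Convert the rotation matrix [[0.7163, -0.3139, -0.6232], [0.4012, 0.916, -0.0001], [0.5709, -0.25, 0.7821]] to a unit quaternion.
0.9239 - 0.0676i - 0.3231j + 0.1935k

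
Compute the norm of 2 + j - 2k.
3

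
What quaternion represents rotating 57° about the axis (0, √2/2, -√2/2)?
0.8788 + 0.3374j - 0.3374k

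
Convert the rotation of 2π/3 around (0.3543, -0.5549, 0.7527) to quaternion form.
0.5 + 0.3068i - 0.4806j + 0.6519k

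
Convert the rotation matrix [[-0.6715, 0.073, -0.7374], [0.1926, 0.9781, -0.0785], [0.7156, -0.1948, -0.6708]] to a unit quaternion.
-0.3987 + 0.0729i + 0.9111j - 0.075k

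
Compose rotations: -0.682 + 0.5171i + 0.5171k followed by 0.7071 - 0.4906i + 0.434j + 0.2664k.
-0.3663 + 0.9247i + 0.0955j - 0.0405k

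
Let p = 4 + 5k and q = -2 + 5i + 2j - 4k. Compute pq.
12 + 10i + 33j - 26k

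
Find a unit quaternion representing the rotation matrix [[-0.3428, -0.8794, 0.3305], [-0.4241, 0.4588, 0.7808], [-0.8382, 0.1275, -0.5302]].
0.3827 - 0.4268i + 0.7635j + 0.2974k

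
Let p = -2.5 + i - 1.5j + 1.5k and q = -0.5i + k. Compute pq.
-1 - 0.25i - 1.75j - 3.25k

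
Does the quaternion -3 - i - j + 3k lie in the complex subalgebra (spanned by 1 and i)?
No. The quaternion -3 - i - j + 3k has j-coefficient y = -1 and k-coefficient z = 3, not both zero, so it does not lie in the complex subalgebra spanned by 1 and i.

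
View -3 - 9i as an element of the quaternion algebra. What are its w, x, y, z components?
-3 - 9i + 0j + 0k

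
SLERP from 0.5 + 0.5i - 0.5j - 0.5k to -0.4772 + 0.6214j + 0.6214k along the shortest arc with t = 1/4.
0.5079 + 0.383i - 0.5456j - 0.5456k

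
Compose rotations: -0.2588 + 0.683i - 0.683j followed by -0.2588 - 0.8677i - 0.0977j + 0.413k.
0.5929 + 0.3299i + 0.4841j + 0.5525k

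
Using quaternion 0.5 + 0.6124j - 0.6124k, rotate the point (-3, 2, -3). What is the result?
(0.888, 4.587, -0.413)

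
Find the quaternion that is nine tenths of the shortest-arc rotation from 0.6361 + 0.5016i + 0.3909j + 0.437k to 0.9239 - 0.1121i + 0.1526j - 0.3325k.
0.9459 - 0.0432i + 0.1916j - 0.2581k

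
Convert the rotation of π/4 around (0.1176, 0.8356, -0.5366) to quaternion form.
0.9239 + 0.045i + 0.3198j - 0.2053k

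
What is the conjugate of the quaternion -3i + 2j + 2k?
3i - 2j - 2k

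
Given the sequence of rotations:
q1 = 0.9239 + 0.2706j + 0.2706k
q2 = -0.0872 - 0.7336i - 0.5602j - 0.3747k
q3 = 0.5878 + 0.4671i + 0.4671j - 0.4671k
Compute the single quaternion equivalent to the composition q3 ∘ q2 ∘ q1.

q2 · q1 = 0.1724 - 0.728i - 0.3427j - 0.5683k
q3 · q2 · q1 = 0.336 - 0.7729i + 0.4846j - 0.2346k
0.336 - 0.7729i + 0.4846j - 0.2346k


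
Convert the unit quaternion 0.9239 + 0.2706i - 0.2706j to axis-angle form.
axis = (√2/2, -√2/2, 0), θ = π/4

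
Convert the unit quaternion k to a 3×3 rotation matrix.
[[-1, 0, 0], [0, -1, 0], [0, 0, 1]]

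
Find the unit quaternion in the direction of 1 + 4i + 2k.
0.2182 + 0.8729i + 0.4364k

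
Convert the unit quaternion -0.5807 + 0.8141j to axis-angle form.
axis = (0, 1, 0), θ = 251°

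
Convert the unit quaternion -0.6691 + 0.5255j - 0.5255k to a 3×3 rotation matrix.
[[-0.1046, -0.7032, -0.7032], [0.7032, 0.4477, -0.5523], [0.7032, -0.5523, 0.4477]]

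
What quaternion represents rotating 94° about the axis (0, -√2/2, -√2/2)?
0.682 - 0.5171j - 0.5171k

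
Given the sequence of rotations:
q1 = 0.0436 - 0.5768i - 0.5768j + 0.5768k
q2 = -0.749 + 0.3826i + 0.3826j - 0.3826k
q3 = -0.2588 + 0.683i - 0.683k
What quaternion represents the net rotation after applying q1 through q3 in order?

q2 · q1 = 0.6294 + 0.4487i + 0.4487j - 0.4487k
q3 · q2 · q1 = -0.7758 + 0.6202i - 0.1161j - 0.0073k
-0.7758 + 0.6202i - 0.1161j - 0.0073k


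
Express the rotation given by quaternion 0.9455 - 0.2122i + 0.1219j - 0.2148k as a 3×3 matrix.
[[0.878, 0.3545, 0.3217], [-0.4579, 0.8177, 0.3489], [-0.1394, -0.4536, 0.8802]]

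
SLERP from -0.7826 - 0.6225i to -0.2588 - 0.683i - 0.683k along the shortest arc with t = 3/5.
-0.5208 - 0.7269i - 0.4476k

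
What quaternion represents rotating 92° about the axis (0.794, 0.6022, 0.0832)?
0.6947 + 0.5712i + 0.4332j + 0.0598k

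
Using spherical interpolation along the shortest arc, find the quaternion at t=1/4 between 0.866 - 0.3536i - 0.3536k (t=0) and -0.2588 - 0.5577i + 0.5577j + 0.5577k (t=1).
0.8394 - 0.1182i - 0.1888j - 0.4958k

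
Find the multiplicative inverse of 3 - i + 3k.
0.1579 + 0.0526i - 0.1579k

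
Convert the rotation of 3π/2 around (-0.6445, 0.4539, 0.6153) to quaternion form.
-0.7071 - 0.4557i + 0.321j + 0.4351k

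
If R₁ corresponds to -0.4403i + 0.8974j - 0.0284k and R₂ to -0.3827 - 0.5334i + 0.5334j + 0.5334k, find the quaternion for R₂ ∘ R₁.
-0.6984 - 0.3253i - 0.5934j - 0.2329k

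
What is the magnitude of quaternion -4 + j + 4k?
√33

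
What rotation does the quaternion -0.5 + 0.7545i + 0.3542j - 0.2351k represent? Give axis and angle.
axis = (0.8712, 0.409, -0.2715), θ = 4π/3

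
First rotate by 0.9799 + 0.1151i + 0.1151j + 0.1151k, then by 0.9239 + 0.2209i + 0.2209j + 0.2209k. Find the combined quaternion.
0.8291 + 0.3228i + 0.3228j + 0.3228k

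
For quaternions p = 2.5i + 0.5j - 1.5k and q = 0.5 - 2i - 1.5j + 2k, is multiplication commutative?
No: pq = 8.75 - 1.75j - 3.5k ≠ 8.75 + 2.5i + 2.25j + 2k = qp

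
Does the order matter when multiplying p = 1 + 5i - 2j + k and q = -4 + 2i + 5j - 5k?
Yes: pq = 1 - 13i + 40j + 20k ≠ 1 - 23i - 14j - 38k = qp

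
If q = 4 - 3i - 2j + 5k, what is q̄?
4 + 3i + 2j - 5k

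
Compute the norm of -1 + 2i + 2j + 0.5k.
3.041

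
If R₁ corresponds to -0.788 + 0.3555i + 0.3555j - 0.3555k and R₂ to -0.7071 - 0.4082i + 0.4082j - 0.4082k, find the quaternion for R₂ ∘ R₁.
0.4121 + 0.0703i - 0.8633j + 0.2828k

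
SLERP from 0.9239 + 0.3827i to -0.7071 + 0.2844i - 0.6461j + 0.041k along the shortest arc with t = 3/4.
0.8435 - 0.1179i + 0.523j - 0.0332k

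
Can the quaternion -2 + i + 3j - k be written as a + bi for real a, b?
No. The quaternion -2 + i + 3j - k has j-coefficient y = 3 and k-coefficient z = -1, not both zero, so it does not lie in the complex subalgebra spanned by 1 and i.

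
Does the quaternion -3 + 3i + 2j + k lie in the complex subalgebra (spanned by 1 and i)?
No. The quaternion -3 + 3i + 2j + k has j-coefficient y = 2 and k-coefficient z = 1, not both zero, so it does not lie in the complex subalgebra spanned by 1 and i.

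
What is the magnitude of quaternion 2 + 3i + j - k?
√15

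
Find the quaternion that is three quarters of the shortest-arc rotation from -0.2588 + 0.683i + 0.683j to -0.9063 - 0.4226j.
0.7278 + 0.2532i + 0.6373j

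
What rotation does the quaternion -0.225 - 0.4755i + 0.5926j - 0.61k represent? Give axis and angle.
axis = (-0.488, 0.6082, -0.6261), θ = 206°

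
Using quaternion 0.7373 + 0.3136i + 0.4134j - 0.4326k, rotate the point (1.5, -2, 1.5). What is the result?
(-0.861, -2.656, -0.839)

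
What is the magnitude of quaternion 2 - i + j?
√6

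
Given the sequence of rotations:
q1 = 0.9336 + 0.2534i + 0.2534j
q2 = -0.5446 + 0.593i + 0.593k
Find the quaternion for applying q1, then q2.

q2 · q1 = -0.6587 + 0.2654i + 0.0123j + 0.7039k
-0.6587 + 0.2654i + 0.0123j + 0.7039k


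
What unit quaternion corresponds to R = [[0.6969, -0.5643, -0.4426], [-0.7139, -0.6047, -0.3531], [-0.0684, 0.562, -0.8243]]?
0.2588 + 0.884i - 0.3615j - 0.1445k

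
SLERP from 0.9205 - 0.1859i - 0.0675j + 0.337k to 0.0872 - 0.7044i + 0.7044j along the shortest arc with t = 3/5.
0.5637 - 0.634i + 0.497j + 0.1822k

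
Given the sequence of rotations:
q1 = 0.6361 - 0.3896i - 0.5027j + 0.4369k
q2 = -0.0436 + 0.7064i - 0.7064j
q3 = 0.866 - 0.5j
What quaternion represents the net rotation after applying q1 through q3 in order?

q2 · q1 = -0.1076 + 0.1577i - 0.736j - 0.6494k
q3 · q2 · q1 = -0.4612 + 0.4613i - 0.5836j - 0.4835k
-0.4612 + 0.4613i - 0.5836j - 0.4835k


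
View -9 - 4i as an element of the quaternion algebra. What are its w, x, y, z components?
-9 - 4i + 0j + 0k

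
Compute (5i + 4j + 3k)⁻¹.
-0.1i - 0.08j - 0.06k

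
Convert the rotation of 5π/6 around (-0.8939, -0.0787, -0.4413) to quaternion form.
0.2588 - 0.8634i - 0.076j - 0.4263k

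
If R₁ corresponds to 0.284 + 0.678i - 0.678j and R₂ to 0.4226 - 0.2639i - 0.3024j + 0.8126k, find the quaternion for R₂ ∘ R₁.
0.0939 + 0.7625i + 0.1785j + 0.6147k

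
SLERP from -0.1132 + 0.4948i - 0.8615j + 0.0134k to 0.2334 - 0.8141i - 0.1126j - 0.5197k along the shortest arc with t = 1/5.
-0.1601 + 0.6466i - 0.7314j + 0.1458k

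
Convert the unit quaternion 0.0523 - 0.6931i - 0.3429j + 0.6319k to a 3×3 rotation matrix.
[[-0.0338, 0.4092, -0.9118], [0.5414, -0.7594, -0.3609], [-0.8401, -0.5059, -0.1959]]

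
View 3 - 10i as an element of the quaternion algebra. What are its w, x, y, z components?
3 - 10i + 0j + 0k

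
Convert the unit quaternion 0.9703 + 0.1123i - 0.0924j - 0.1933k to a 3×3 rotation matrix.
[[0.9082, 0.3544, -0.2227], [-0.3959, 0.9, -0.1822], [0.1359, 0.2537, 0.9577]]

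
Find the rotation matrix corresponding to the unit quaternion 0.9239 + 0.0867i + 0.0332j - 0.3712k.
[[0.7222, 0.6917, -0.003], [-0.6801, 0.7094, -0.1849], [-0.1257, 0.1356, 0.9828]]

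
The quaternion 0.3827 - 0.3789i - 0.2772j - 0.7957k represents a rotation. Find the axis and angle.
axis = (-0.4101, -0.3, -0.8613), θ = 3π/4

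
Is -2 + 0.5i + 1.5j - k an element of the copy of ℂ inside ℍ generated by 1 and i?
No. The quaternion -2 + 0.5i + 1.5j - k has j-coefficient y = 1.5 and k-coefficient z = -1, not both zero, so it does not lie in the complex subalgebra spanned by 1 and i.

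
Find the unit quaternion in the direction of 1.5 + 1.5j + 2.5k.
0.4575 + 0.4575j + 0.7625k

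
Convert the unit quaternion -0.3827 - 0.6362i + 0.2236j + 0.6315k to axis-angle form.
axis = (-0.6886, 0.242, 0.6835), θ = 5π/4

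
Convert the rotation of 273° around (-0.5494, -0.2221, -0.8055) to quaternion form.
-0.7254 - 0.3782i - 0.1529j - 0.5545k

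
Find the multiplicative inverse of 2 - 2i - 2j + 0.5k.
0.1633 + 0.1633i + 0.1633j - 0.0408k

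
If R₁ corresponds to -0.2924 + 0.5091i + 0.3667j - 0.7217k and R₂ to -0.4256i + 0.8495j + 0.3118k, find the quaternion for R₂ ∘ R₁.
0.1302 - 0.603i - 0.3968j - 0.6797k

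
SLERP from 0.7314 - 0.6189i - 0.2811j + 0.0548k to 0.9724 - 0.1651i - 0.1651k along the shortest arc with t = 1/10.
0.771 - 0.582i - 0.2563j + 0.0323k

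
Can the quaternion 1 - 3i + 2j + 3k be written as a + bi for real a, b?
No. The quaternion 1 - 3i + 2j + 3k has j-coefficient y = 2 and k-coefficient z = 3, not both zero, so it does not lie in the complex subalgebra spanned by 1 and i.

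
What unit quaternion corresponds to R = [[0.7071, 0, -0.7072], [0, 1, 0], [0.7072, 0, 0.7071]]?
0.9239 - 0.3827j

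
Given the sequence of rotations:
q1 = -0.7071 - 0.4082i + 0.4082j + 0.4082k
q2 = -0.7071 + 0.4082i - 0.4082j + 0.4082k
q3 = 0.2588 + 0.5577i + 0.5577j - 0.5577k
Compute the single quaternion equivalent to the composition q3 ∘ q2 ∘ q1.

q2 · q1 = 0.6666 - 0.3333i - 0.3333j - 0.5773k
q3 · q2 · q1 = 0.2223 - 0.2223i + 0.7933j - 0.5212k
0.2223 - 0.2223i + 0.7933j - 0.5212k


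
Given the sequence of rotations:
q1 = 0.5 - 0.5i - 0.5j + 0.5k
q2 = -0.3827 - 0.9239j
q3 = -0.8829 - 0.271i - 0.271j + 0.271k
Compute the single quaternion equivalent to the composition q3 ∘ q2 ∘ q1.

q2 · q1 = -0.6533 - 0.2706i - 0.2706j - 0.6533k
q3 · q2 · q1 = 0.6072 + 0.6663i + 0.1656j + 0.3998k
0.6072 + 0.6663i + 0.1656j + 0.3998k


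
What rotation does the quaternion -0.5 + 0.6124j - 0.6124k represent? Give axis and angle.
axis = (0, √2/2, -√2/2), θ = 4π/3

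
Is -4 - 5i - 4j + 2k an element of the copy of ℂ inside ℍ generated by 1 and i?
No. The quaternion -4 - 5i - 4j + 2k has j-coefficient y = -4 and k-coefficient z = 2, not both zero, so it does not lie in the complex subalgebra spanned by 1 and i.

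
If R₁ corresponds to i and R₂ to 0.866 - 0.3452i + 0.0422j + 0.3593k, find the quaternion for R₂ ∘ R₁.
0.3452 + 0.866i + 0.3593j - 0.0422k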